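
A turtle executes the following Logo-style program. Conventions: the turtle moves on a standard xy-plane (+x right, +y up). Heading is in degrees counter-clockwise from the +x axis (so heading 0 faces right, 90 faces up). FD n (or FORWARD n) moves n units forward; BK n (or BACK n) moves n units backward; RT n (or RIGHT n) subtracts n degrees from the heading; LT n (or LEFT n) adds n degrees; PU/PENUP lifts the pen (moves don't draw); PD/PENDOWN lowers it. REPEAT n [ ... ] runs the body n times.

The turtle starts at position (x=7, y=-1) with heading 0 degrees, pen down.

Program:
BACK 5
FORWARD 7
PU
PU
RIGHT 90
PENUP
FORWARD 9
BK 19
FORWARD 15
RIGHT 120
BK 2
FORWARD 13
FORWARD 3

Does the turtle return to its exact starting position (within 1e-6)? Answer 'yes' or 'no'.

Executing turtle program step by step:
Start: pos=(7,-1), heading=0, pen down
BK 5: (7,-1) -> (2,-1) [heading=0, draw]
FD 7: (2,-1) -> (9,-1) [heading=0, draw]
PU: pen up
PU: pen up
RT 90: heading 0 -> 270
PU: pen up
FD 9: (9,-1) -> (9,-10) [heading=270, move]
BK 19: (9,-10) -> (9,9) [heading=270, move]
FD 15: (9,9) -> (9,-6) [heading=270, move]
RT 120: heading 270 -> 150
BK 2: (9,-6) -> (10.732,-7) [heading=150, move]
FD 13: (10.732,-7) -> (-0.526,-0.5) [heading=150, move]
FD 3: (-0.526,-0.5) -> (-3.124,1) [heading=150, move]
Final: pos=(-3.124,1), heading=150, 2 segment(s) drawn

Start position: (7, -1)
Final position: (-3.124, 1)
Distance = 10.32; >= 1e-6 -> NOT closed

Answer: no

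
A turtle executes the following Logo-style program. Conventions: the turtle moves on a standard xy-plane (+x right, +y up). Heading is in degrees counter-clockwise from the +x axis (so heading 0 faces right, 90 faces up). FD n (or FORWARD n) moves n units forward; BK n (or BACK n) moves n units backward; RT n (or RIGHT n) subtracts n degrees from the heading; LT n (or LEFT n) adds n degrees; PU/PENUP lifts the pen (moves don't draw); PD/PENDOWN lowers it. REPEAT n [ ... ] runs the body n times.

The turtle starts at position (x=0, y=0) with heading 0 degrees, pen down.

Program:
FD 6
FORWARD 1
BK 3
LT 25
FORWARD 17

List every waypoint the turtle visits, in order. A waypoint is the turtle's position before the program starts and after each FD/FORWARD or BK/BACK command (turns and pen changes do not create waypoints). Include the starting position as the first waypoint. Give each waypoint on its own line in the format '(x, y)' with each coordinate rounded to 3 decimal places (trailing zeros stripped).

Answer: (0, 0)
(6, 0)
(7, 0)
(4, 0)
(19.407, 7.185)

Derivation:
Executing turtle program step by step:
Start: pos=(0,0), heading=0, pen down
FD 6: (0,0) -> (6,0) [heading=0, draw]
FD 1: (6,0) -> (7,0) [heading=0, draw]
BK 3: (7,0) -> (4,0) [heading=0, draw]
LT 25: heading 0 -> 25
FD 17: (4,0) -> (19.407,7.185) [heading=25, draw]
Final: pos=(19.407,7.185), heading=25, 4 segment(s) drawn
Waypoints (5 total):
(0, 0)
(6, 0)
(7, 0)
(4, 0)
(19.407, 7.185)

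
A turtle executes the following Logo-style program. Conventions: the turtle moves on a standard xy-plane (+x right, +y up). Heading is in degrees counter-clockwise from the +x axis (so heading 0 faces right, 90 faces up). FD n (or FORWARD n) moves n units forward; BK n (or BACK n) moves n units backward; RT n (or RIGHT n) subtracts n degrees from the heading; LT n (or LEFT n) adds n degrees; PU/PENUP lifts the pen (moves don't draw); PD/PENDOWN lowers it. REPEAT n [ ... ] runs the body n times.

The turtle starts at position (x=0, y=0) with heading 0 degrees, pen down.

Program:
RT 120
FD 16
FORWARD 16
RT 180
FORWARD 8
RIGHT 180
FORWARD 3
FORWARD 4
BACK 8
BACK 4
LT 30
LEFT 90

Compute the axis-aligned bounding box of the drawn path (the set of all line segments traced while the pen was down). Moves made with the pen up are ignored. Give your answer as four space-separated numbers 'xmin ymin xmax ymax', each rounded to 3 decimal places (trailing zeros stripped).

Answer: -16 -27.713 0 0

Derivation:
Executing turtle program step by step:
Start: pos=(0,0), heading=0, pen down
RT 120: heading 0 -> 240
FD 16: (0,0) -> (-8,-13.856) [heading=240, draw]
FD 16: (-8,-13.856) -> (-16,-27.713) [heading=240, draw]
RT 180: heading 240 -> 60
FD 8: (-16,-27.713) -> (-12,-20.785) [heading=60, draw]
RT 180: heading 60 -> 240
FD 3: (-12,-20.785) -> (-13.5,-23.383) [heading=240, draw]
FD 4: (-13.5,-23.383) -> (-15.5,-26.847) [heading=240, draw]
BK 8: (-15.5,-26.847) -> (-11.5,-19.919) [heading=240, draw]
BK 4: (-11.5,-19.919) -> (-9.5,-16.454) [heading=240, draw]
LT 30: heading 240 -> 270
LT 90: heading 270 -> 0
Final: pos=(-9.5,-16.454), heading=0, 7 segment(s) drawn

Segment endpoints: x in {-16, -15.5, -13.5, -12, -11.5, -9.5, -8, 0}, y in {-27.713, -26.847, -23.383, -20.785, -19.919, -16.454, -13.856, 0}
xmin=-16, ymin=-27.713, xmax=0, ymax=0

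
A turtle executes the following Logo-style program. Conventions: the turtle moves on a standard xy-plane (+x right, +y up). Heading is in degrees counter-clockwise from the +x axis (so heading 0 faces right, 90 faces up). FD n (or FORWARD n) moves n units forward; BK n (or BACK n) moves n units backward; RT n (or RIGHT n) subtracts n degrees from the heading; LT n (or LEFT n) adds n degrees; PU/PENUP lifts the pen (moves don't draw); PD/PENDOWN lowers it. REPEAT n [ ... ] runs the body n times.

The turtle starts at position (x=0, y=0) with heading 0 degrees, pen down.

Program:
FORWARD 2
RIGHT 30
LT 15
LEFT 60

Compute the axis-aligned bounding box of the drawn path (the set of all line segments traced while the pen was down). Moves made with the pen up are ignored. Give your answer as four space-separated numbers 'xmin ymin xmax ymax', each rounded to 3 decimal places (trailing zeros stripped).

Answer: 0 0 2 0

Derivation:
Executing turtle program step by step:
Start: pos=(0,0), heading=0, pen down
FD 2: (0,0) -> (2,0) [heading=0, draw]
RT 30: heading 0 -> 330
LT 15: heading 330 -> 345
LT 60: heading 345 -> 45
Final: pos=(2,0), heading=45, 1 segment(s) drawn

Segment endpoints: x in {0, 2}, y in {0}
xmin=0, ymin=0, xmax=2, ymax=0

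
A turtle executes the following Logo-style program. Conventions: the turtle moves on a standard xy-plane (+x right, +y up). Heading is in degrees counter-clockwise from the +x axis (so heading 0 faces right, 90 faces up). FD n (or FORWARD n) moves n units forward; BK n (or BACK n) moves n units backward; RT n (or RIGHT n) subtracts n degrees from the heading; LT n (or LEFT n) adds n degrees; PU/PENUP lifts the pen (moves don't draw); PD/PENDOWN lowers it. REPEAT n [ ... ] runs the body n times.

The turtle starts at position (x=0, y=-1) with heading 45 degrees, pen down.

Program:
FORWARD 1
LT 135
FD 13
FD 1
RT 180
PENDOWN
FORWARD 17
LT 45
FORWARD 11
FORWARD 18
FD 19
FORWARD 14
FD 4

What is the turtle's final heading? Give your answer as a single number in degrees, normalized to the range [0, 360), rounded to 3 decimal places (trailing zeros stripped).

Executing turtle program step by step:
Start: pos=(0,-1), heading=45, pen down
FD 1: (0,-1) -> (0.707,-0.293) [heading=45, draw]
LT 135: heading 45 -> 180
FD 13: (0.707,-0.293) -> (-12.293,-0.293) [heading=180, draw]
FD 1: (-12.293,-0.293) -> (-13.293,-0.293) [heading=180, draw]
RT 180: heading 180 -> 0
PD: pen down
FD 17: (-13.293,-0.293) -> (3.707,-0.293) [heading=0, draw]
LT 45: heading 0 -> 45
FD 11: (3.707,-0.293) -> (11.485,7.485) [heading=45, draw]
FD 18: (11.485,7.485) -> (24.213,20.213) [heading=45, draw]
FD 19: (24.213,20.213) -> (37.648,33.648) [heading=45, draw]
FD 14: (37.648,33.648) -> (47.548,43.548) [heading=45, draw]
FD 4: (47.548,43.548) -> (50.376,46.376) [heading=45, draw]
Final: pos=(50.376,46.376), heading=45, 9 segment(s) drawn

Answer: 45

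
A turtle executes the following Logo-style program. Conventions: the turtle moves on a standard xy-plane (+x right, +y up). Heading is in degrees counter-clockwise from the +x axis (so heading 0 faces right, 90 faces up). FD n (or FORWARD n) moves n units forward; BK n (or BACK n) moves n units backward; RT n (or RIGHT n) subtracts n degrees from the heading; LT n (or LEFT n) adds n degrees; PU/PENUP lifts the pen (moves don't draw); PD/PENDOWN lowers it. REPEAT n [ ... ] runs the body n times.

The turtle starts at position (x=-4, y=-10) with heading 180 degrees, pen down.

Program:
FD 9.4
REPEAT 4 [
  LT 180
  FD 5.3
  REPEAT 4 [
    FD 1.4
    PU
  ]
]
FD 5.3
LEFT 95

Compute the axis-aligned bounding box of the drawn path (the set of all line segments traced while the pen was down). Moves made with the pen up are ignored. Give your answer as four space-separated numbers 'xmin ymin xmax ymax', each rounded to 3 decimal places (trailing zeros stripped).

Answer: -13.4 -10 -4 -10

Derivation:
Executing turtle program step by step:
Start: pos=(-4,-10), heading=180, pen down
FD 9.4: (-4,-10) -> (-13.4,-10) [heading=180, draw]
REPEAT 4 [
  -- iteration 1/4 --
  LT 180: heading 180 -> 0
  FD 5.3: (-13.4,-10) -> (-8.1,-10) [heading=0, draw]
  REPEAT 4 [
    -- iteration 1/4 --
    FD 1.4: (-8.1,-10) -> (-6.7,-10) [heading=0, draw]
    PU: pen up
    -- iteration 2/4 --
    FD 1.4: (-6.7,-10) -> (-5.3,-10) [heading=0, move]
    PU: pen up
    -- iteration 3/4 --
    FD 1.4: (-5.3,-10) -> (-3.9,-10) [heading=0, move]
    PU: pen up
    -- iteration 4/4 --
    FD 1.4: (-3.9,-10) -> (-2.5,-10) [heading=0, move]
    PU: pen up
  ]
  -- iteration 2/4 --
  LT 180: heading 0 -> 180
  FD 5.3: (-2.5,-10) -> (-7.8,-10) [heading=180, move]
  REPEAT 4 [
    -- iteration 1/4 --
    FD 1.4: (-7.8,-10) -> (-9.2,-10) [heading=180, move]
    PU: pen up
    -- iteration 2/4 --
    FD 1.4: (-9.2,-10) -> (-10.6,-10) [heading=180, move]
    PU: pen up
    -- iteration 3/4 --
    FD 1.4: (-10.6,-10) -> (-12,-10) [heading=180, move]
    PU: pen up
    -- iteration 4/4 --
    FD 1.4: (-12,-10) -> (-13.4,-10) [heading=180, move]
    PU: pen up
  ]
  -- iteration 3/4 --
  LT 180: heading 180 -> 0
  FD 5.3: (-13.4,-10) -> (-8.1,-10) [heading=0, move]
  REPEAT 4 [
    -- iteration 1/4 --
    FD 1.4: (-8.1,-10) -> (-6.7,-10) [heading=0, move]
    PU: pen up
    -- iteration 2/4 --
    FD 1.4: (-6.7,-10) -> (-5.3,-10) [heading=0, move]
    PU: pen up
    -- iteration 3/4 --
    FD 1.4: (-5.3,-10) -> (-3.9,-10) [heading=0, move]
    PU: pen up
    -- iteration 4/4 --
    FD 1.4: (-3.9,-10) -> (-2.5,-10) [heading=0, move]
    PU: pen up
  ]
  -- iteration 4/4 --
  LT 180: heading 0 -> 180
  FD 5.3: (-2.5,-10) -> (-7.8,-10) [heading=180, move]
  REPEAT 4 [
    -- iteration 1/4 --
    FD 1.4: (-7.8,-10) -> (-9.2,-10) [heading=180, move]
    PU: pen up
    -- iteration 2/4 --
    FD 1.4: (-9.2,-10) -> (-10.6,-10) [heading=180, move]
    PU: pen up
    -- iteration 3/4 --
    FD 1.4: (-10.6,-10) -> (-12,-10) [heading=180, move]
    PU: pen up
    -- iteration 4/4 --
    FD 1.4: (-12,-10) -> (-13.4,-10) [heading=180, move]
    PU: pen up
  ]
]
FD 5.3: (-13.4,-10) -> (-18.7,-10) [heading=180, move]
LT 95: heading 180 -> 275
Final: pos=(-18.7,-10), heading=275, 3 segment(s) drawn

Segment endpoints: x in {-13.4, -8.1, -6.7, -4}, y in {-10, -10}
xmin=-13.4, ymin=-10, xmax=-4, ymax=-10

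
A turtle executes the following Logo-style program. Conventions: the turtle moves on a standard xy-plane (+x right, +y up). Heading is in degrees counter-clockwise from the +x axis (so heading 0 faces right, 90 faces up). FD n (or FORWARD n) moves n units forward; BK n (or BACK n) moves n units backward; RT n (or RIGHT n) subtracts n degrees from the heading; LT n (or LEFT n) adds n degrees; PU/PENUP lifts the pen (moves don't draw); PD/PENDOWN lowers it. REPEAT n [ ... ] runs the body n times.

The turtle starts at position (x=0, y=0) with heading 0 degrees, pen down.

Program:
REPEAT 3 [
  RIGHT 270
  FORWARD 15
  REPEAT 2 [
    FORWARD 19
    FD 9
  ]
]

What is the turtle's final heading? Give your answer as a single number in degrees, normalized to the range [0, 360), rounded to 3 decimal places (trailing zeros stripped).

Executing turtle program step by step:
Start: pos=(0,0), heading=0, pen down
REPEAT 3 [
  -- iteration 1/3 --
  RT 270: heading 0 -> 90
  FD 15: (0,0) -> (0,15) [heading=90, draw]
  REPEAT 2 [
    -- iteration 1/2 --
    FD 19: (0,15) -> (0,34) [heading=90, draw]
    FD 9: (0,34) -> (0,43) [heading=90, draw]
    -- iteration 2/2 --
    FD 19: (0,43) -> (0,62) [heading=90, draw]
    FD 9: (0,62) -> (0,71) [heading=90, draw]
  ]
  -- iteration 2/3 --
  RT 270: heading 90 -> 180
  FD 15: (0,71) -> (-15,71) [heading=180, draw]
  REPEAT 2 [
    -- iteration 1/2 --
    FD 19: (-15,71) -> (-34,71) [heading=180, draw]
    FD 9: (-34,71) -> (-43,71) [heading=180, draw]
    -- iteration 2/2 --
    FD 19: (-43,71) -> (-62,71) [heading=180, draw]
    FD 9: (-62,71) -> (-71,71) [heading=180, draw]
  ]
  -- iteration 3/3 --
  RT 270: heading 180 -> 270
  FD 15: (-71,71) -> (-71,56) [heading=270, draw]
  REPEAT 2 [
    -- iteration 1/2 --
    FD 19: (-71,56) -> (-71,37) [heading=270, draw]
    FD 9: (-71,37) -> (-71,28) [heading=270, draw]
    -- iteration 2/2 --
    FD 19: (-71,28) -> (-71,9) [heading=270, draw]
    FD 9: (-71,9) -> (-71,0) [heading=270, draw]
  ]
]
Final: pos=(-71,0), heading=270, 15 segment(s) drawn

Answer: 270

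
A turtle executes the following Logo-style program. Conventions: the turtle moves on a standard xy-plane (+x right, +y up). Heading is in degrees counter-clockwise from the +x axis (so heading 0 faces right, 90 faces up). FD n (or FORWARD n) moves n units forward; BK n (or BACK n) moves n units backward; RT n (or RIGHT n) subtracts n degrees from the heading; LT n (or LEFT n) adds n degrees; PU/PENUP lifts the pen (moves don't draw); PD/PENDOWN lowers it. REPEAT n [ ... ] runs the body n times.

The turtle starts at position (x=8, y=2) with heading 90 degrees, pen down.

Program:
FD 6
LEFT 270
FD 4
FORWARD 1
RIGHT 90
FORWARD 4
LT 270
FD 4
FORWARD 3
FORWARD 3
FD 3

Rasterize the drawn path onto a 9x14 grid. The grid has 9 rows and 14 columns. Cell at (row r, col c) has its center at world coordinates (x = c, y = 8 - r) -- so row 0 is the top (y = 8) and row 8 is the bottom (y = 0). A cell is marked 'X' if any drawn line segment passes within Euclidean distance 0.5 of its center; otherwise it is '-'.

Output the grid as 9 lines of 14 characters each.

Segment 0: (8,2) -> (8,8)
Segment 1: (8,8) -> (12,8)
Segment 2: (12,8) -> (13,8)
Segment 3: (13,8) -> (13,4)
Segment 4: (13,4) -> (9,4)
Segment 5: (9,4) -> (6,4)
Segment 6: (6,4) -> (3,4)
Segment 7: (3,4) -> (0,4)

Answer: --------XXXXXX
--------X----X
--------X----X
--------X----X
XXXXXXXXXXXXXX
--------X-----
--------X-----
--------------
--------------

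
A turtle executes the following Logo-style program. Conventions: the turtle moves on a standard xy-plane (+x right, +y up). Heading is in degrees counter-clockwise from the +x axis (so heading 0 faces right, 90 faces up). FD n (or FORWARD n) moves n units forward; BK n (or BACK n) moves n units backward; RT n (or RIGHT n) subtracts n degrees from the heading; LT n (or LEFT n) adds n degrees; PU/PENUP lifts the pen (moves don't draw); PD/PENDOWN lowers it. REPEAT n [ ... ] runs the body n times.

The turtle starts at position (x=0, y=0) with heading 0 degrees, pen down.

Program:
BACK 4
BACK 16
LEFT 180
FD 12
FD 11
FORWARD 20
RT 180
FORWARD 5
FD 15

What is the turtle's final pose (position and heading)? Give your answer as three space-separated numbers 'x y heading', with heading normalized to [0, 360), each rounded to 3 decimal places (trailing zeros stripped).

Executing turtle program step by step:
Start: pos=(0,0), heading=0, pen down
BK 4: (0,0) -> (-4,0) [heading=0, draw]
BK 16: (-4,0) -> (-20,0) [heading=0, draw]
LT 180: heading 0 -> 180
FD 12: (-20,0) -> (-32,0) [heading=180, draw]
FD 11: (-32,0) -> (-43,0) [heading=180, draw]
FD 20: (-43,0) -> (-63,0) [heading=180, draw]
RT 180: heading 180 -> 0
FD 5: (-63,0) -> (-58,0) [heading=0, draw]
FD 15: (-58,0) -> (-43,0) [heading=0, draw]
Final: pos=(-43,0), heading=0, 7 segment(s) drawn

Answer: -43 0 0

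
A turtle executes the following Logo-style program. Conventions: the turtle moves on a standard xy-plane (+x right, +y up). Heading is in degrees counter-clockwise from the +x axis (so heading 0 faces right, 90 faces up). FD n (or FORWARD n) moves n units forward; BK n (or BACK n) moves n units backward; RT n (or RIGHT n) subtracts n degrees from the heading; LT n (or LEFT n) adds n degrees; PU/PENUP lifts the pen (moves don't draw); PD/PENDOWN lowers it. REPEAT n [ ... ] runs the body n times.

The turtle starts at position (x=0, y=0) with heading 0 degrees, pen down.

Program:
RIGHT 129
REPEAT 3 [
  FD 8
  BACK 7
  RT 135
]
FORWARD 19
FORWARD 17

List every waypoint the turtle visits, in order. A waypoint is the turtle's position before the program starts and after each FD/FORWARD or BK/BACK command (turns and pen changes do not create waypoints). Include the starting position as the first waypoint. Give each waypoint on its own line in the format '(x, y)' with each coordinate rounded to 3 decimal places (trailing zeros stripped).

Answer: (0, 0)
(-5.035, -6.217)
(-0.629, -0.777)
(-1.466, 7.179)
(-0.734, 0.217)
(5.483, -4.817)
(0.043, -0.412)
(-18.853, -2.398)
(-35.759, -4.175)

Derivation:
Executing turtle program step by step:
Start: pos=(0,0), heading=0, pen down
RT 129: heading 0 -> 231
REPEAT 3 [
  -- iteration 1/3 --
  FD 8: (0,0) -> (-5.035,-6.217) [heading=231, draw]
  BK 7: (-5.035,-6.217) -> (-0.629,-0.777) [heading=231, draw]
  RT 135: heading 231 -> 96
  -- iteration 2/3 --
  FD 8: (-0.629,-0.777) -> (-1.466,7.179) [heading=96, draw]
  BK 7: (-1.466,7.179) -> (-0.734,0.217) [heading=96, draw]
  RT 135: heading 96 -> 321
  -- iteration 3/3 --
  FD 8: (-0.734,0.217) -> (5.483,-4.817) [heading=321, draw]
  BK 7: (5.483,-4.817) -> (0.043,-0.412) [heading=321, draw]
  RT 135: heading 321 -> 186
]
FD 19: (0.043,-0.412) -> (-18.853,-2.398) [heading=186, draw]
FD 17: (-18.853,-2.398) -> (-35.759,-4.175) [heading=186, draw]
Final: pos=(-35.759,-4.175), heading=186, 8 segment(s) drawn
Waypoints (9 total):
(0, 0)
(-5.035, -6.217)
(-0.629, -0.777)
(-1.466, 7.179)
(-0.734, 0.217)
(5.483, -4.817)
(0.043, -0.412)
(-18.853, -2.398)
(-35.759, -4.175)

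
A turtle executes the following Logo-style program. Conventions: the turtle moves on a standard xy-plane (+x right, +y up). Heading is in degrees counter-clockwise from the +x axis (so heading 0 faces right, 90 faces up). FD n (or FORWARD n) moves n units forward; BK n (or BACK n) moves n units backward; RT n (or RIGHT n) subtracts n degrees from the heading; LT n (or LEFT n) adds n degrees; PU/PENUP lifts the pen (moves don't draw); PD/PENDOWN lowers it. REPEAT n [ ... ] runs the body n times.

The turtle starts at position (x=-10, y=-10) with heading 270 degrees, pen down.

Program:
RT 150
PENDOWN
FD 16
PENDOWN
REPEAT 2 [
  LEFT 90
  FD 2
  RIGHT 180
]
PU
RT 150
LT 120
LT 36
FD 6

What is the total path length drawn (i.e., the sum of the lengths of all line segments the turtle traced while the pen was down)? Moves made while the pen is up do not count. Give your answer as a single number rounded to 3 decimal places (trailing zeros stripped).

Answer: 20

Derivation:
Executing turtle program step by step:
Start: pos=(-10,-10), heading=270, pen down
RT 150: heading 270 -> 120
PD: pen down
FD 16: (-10,-10) -> (-18,3.856) [heading=120, draw]
PD: pen down
REPEAT 2 [
  -- iteration 1/2 --
  LT 90: heading 120 -> 210
  FD 2: (-18,3.856) -> (-19.732,2.856) [heading=210, draw]
  RT 180: heading 210 -> 30
  -- iteration 2/2 --
  LT 90: heading 30 -> 120
  FD 2: (-19.732,2.856) -> (-20.732,4.588) [heading=120, draw]
  RT 180: heading 120 -> 300
]
PU: pen up
RT 150: heading 300 -> 150
LT 120: heading 150 -> 270
LT 36: heading 270 -> 306
FD 6: (-20.732,4.588) -> (-17.205,-0.266) [heading=306, move]
Final: pos=(-17.205,-0.266), heading=306, 3 segment(s) drawn

Segment lengths:
  seg 1: (-10,-10) -> (-18,3.856), length = 16
  seg 2: (-18,3.856) -> (-19.732,2.856), length = 2
  seg 3: (-19.732,2.856) -> (-20.732,4.588), length = 2
Total = 20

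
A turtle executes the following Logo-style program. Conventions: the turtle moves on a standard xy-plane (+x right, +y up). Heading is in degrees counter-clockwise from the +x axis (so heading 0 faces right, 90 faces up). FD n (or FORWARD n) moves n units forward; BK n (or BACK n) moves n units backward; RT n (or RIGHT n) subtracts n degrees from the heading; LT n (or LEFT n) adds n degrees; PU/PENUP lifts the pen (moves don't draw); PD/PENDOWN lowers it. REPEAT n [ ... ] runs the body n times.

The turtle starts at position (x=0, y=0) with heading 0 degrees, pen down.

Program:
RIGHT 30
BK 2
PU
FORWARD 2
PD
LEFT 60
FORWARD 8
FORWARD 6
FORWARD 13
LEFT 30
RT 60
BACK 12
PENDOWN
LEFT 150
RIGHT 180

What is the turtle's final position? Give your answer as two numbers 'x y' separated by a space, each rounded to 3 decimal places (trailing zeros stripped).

Answer: 11.383 13.5

Derivation:
Executing turtle program step by step:
Start: pos=(0,0), heading=0, pen down
RT 30: heading 0 -> 330
BK 2: (0,0) -> (-1.732,1) [heading=330, draw]
PU: pen up
FD 2: (-1.732,1) -> (0,0) [heading=330, move]
PD: pen down
LT 60: heading 330 -> 30
FD 8: (0,0) -> (6.928,4) [heading=30, draw]
FD 6: (6.928,4) -> (12.124,7) [heading=30, draw]
FD 13: (12.124,7) -> (23.383,13.5) [heading=30, draw]
LT 30: heading 30 -> 60
RT 60: heading 60 -> 0
BK 12: (23.383,13.5) -> (11.383,13.5) [heading=0, draw]
PD: pen down
LT 150: heading 0 -> 150
RT 180: heading 150 -> 330
Final: pos=(11.383,13.5), heading=330, 5 segment(s) drawn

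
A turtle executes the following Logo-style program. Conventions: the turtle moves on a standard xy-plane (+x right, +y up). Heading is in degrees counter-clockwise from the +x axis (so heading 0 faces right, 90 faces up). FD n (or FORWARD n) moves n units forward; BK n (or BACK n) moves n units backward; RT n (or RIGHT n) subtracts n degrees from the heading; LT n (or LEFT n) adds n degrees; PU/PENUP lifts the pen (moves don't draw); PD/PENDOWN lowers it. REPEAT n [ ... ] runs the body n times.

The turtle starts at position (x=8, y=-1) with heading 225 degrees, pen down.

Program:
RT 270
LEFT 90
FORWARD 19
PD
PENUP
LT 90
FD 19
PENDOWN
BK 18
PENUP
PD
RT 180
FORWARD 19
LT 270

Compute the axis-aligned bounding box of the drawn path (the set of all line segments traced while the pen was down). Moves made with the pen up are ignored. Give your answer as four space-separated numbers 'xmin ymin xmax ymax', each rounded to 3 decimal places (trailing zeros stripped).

Executing turtle program step by step:
Start: pos=(8,-1), heading=225, pen down
RT 270: heading 225 -> 315
LT 90: heading 315 -> 45
FD 19: (8,-1) -> (21.435,12.435) [heading=45, draw]
PD: pen down
PU: pen up
LT 90: heading 45 -> 135
FD 19: (21.435,12.435) -> (8,25.87) [heading=135, move]
PD: pen down
BK 18: (8,25.87) -> (20.728,13.142) [heading=135, draw]
PU: pen up
PD: pen down
RT 180: heading 135 -> 315
FD 19: (20.728,13.142) -> (34.163,-0.293) [heading=315, draw]
LT 270: heading 315 -> 225
Final: pos=(34.163,-0.293), heading=225, 3 segment(s) drawn

Segment endpoints: x in {8, 8, 20.728, 21.435, 34.163}, y in {-1, -0.293, 12.435, 13.142, 25.87}
xmin=8, ymin=-1, xmax=34.163, ymax=25.87

Answer: 8 -1 34.163 25.87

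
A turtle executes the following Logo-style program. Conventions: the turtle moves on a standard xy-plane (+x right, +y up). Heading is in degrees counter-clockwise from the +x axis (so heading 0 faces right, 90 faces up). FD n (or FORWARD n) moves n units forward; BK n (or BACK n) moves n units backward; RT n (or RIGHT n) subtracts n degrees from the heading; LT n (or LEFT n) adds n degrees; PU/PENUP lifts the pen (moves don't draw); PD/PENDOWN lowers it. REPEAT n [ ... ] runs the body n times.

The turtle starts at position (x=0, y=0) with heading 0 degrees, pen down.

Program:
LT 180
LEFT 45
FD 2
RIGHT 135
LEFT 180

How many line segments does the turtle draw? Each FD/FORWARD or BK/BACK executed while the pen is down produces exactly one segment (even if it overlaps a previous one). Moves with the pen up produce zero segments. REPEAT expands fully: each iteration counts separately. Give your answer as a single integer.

Executing turtle program step by step:
Start: pos=(0,0), heading=0, pen down
LT 180: heading 0 -> 180
LT 45: heading 180 -> 225
FD 2: (0,0) -> (-1.414,-1.414) [heading=225, draw]
RT 135: heading 225 -> 90
LT 180: heading 90 -> 270
Final: pos=(-1.414,-1.414), heading=270, 1 segment(s) drawn
Segments drawn: 1

Answer: 1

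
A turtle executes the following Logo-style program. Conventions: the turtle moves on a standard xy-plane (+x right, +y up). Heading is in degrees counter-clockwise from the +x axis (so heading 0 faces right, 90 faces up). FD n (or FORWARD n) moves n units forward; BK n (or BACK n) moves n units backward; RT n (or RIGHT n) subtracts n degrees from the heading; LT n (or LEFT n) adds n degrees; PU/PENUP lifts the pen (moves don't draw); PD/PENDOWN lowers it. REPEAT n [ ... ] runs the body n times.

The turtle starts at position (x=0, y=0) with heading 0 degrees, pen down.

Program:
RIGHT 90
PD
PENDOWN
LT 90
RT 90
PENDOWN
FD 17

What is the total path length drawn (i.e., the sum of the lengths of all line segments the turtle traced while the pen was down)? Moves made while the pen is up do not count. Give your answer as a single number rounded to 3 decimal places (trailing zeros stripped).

Answer: 17

Derivation:
Executing turtle program step by step:
Start: pos=(0,0), heading=0, pen down
RT 90: heading 0 -> 270
PD: pen down
PD: pen down
LT 90: heading 270 -> 0
RT 90: heading 0 -> 270
PD: pen down
FD 17: (0,0) -> (0,-17) [heading=270, draw]
Final: pos=(0,-17), heading=270, 1 segment(s) drawn

Segment lengths:
  seg 1: (0,0) -> (0,-17), length = 17
Total = 17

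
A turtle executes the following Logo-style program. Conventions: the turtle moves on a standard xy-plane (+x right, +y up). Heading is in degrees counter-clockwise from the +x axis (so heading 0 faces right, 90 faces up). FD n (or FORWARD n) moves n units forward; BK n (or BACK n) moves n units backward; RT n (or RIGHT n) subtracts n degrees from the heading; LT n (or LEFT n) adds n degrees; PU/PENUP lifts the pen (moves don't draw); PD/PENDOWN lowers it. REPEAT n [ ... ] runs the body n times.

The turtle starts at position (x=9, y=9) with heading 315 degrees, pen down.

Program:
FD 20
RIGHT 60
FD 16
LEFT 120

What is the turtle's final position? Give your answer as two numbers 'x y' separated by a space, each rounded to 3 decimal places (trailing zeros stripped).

Executing turtle program step by step:
Start: pos=(9,9), heading=315, pen down
FD 20: (9,9) -> (23.142,-5.142) [heading=315, draw]
RT 60: heading 315 -> 255
FD 16: (23.142,-5.142) -> (19.001,-20.597) [heading=255, draw]
LT 120: heading 255 -> 15
Final: pos=(19.001,-20.597), heading=15, 2 segment(s) drawn

Answer: 19.001 -20.597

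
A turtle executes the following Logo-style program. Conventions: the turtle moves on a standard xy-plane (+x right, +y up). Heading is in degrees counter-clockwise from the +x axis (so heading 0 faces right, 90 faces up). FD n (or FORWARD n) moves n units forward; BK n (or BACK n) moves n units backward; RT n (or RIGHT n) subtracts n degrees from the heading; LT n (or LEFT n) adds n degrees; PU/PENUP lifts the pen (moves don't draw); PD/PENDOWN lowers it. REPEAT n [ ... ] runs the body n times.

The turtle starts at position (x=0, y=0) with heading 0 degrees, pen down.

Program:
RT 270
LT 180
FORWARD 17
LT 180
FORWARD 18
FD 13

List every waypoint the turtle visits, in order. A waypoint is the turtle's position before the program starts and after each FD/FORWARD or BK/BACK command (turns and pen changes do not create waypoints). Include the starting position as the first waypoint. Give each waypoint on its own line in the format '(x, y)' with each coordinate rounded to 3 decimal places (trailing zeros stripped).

Answer: (0, 0)
(0, -17)
(0, 1)
(0, 14)

Derivation:
Executing turtle program step by step:
Start: pos=(0,0), heading=0, pen down
RT 270: heading 0 -> 90
LT 180: heading 90 -> 270
FD 17: (0,0) -> (0,-17) [heading=270, draw]
LT 180: heading 270 -> 90
FD 18: (0,-17) -> (0,1) [heading=90, draw]
FD 13: (0,1) -> (0,14) [heading=90, draw]
Final: pos=(0,14), heading=90, 3 segment(s) drawn
Waypoints (4 total):
(0, 0)
(0, -17)
(0, 1)
(0, 14)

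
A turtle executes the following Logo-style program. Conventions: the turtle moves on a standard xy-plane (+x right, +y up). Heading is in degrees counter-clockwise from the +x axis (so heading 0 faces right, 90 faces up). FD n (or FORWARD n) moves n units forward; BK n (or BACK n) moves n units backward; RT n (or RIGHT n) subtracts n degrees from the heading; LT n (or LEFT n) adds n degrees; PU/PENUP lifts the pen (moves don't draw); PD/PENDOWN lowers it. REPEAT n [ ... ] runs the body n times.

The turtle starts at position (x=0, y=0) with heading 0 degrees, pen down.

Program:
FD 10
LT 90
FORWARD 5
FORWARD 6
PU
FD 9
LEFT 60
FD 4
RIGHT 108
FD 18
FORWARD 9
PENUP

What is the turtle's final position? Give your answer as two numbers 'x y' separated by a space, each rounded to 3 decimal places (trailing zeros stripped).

Answer: 26.601 40.067

Derivation:
Executing turtle program step by step:
Start: pos=(0,0), heading=0, pen down
FD 10: (0,0) -> (10,0) [heading=0, draw]
LT 90: heading 0 -> 90
FD 5: (10,0) -> (10,5) [heading=90, draw]
FD 6: (10,5) -> (10,11) [heading=90, draw]
PU: pen up
FD 9: (10,11) -> (10,20) [heading=90, move]
LT 60: heading 90 -> 150
FD 4: (10,20) -> (6.536,22) [heading=150, move]
RT 108: heading 150 -> 42
FD 18: (6.536,22) -> (19.913,34.044) [heading=42, move]
FD 9: (19.913,34.044) -> (26.601,40.067) [heading=42, move]
PU: pen up
Final: pos=(26.601,40.067), heading=42, 3 segment(s) drawn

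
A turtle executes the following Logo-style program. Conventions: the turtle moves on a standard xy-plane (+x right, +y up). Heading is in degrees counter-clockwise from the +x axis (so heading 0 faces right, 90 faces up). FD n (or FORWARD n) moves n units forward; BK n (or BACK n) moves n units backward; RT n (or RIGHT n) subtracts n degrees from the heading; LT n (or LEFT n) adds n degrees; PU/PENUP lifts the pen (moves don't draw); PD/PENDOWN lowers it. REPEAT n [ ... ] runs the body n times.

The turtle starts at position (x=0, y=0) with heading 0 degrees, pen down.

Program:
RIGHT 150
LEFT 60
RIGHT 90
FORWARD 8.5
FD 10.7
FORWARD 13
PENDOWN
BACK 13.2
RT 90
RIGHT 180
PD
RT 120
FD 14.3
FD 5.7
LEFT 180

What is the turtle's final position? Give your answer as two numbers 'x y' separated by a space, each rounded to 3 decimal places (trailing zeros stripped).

Answer: -36.321 10

Derivation:
Executing turtle program step by step:
Start: pos=(0,0), heading=0, pen down
RT 150: heading 0 -> 210
LT 60: heading 210 -> 270
RT 90: heading 270 -> 180
FD 8.5: (0,0) -> (-8.5,0) [heading=180, draw]
FD 10.7: (-8.5,0) -> (-19.2,0) [heading=180, draw]
FD 13: (-19.2,0) -> (-32.2,0) [heading=180, draw]
PD: pen down
BK 13.2: (-32.2,0) -> (-19,0) [heading=180, draw]
RT 90: heading 180 -> 90
RT 180: heading 90 -> 270
PD: pen down
RT 120: heading 270 -> 150
FD 14.3: (-19,0) -> (-31.384,7.15) [heading=150, draw]
FD 5.7: (-31.384,7.15) -> (-36.321,10) [heading=150, draw]
LT 180: heading 150 -> 330
Final: pos=(-36.321,10), heading=330, 6 segment(s) drawn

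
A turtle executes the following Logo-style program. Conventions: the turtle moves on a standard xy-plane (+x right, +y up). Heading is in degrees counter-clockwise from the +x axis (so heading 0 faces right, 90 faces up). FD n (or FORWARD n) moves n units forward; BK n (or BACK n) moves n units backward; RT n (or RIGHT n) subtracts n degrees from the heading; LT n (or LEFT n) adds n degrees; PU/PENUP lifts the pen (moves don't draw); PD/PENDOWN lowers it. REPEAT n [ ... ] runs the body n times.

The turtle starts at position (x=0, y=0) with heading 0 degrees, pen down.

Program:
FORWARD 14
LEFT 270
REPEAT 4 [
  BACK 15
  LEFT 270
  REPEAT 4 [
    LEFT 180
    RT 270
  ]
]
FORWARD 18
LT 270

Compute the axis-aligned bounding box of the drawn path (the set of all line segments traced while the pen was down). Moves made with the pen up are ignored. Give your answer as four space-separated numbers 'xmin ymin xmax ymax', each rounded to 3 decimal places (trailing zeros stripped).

Executing turtle program step by step:
Start: pos=(0,0), heading=0, pen down
FD 14: (0,0) -> (14,0) [heading=0, draw]
LT 270: heading 0 -> 270
REPEAT 4 [
  -- iteration 1/4 --
  BK 15: (14,0) -> (14,15) [heading=270, draw]
  LT 270: heading 270 -> 180
  REPEAT 4 [
    -- iteration 1/4 --
    LT 180: heading 180 -> 0
    RT 270: heading 0 -> 90
    -- iteration 2/4 --
    LT 180: heading 90 -> 270
    RT 270: heading 270 -> 0
    -- iteration 3/4 --
    LT 180: heading 0 -> 180
    RT 270: heading 180 -> 270
    -- iteration 4/4 --
    LT 180: heading 270 -> 90
    RT 270: heading 90 -> 180
  ]
  -- iteration 2/4 --
  BK 15: (14,15) -> (29,15) [heading=180, draw]
  LT 270: heading 180 -> 90
  REPEAT 4 [
    -- iteration 1/4 --
    LT 180: heading 90 -> 270
    RT 270: heading 270 -> 0
    -- iteration 2/4 --
    LT 180: heading 0 -> 180
    RT 270: heading 180 -> 270
    -- iteration 3/4 --
    LT 180: heading 270 -> 90
    RT 270: heading 90 -> 180
    -- iteration 4/4 --
    LT 180: heading 180 -> 0
    RT 270: heading 0 -> 90
  ]
  -- iteration 3/4 --
  BK 15: (29,15) -> (29,0) [heading=90, draw]
  LT 270: heading 90 -> 0
  REPEAT 4 [
    -- iteration 1/4 --
    LT 180: heading 0 -> 180
    RT 270: heading 180 -> 270
    -- iteration 2/4 --
    LT 180: heading 270 -> 90
    RT 270: heading 90 -> 180
    -- iteration 3/4 --
    LT 180: heading 180 -> 0
    RT 270: heading 0 -> 90
    -- iteration 4/4 --
    LT 180: heading 90 -> 270
    RT 270: heading 270 -> 0
  ]
  -- iteration 4/4 --
  BK 15: (29,0) -> (14,0) [heading=0, draw]
  LT 270: heading 0 -> 270
  REPEAT 4 [
    -- iteration 1/4 --
    LT 180: heading 270 -> 90
    RT 270: heading 90 -> 180
    -- iteration 2/4 --
    LT 180: heading 180 -> 0
    RT 270: heading 0 -> 90
    -- iteration 3/4 --
    LT 180: heading 90 -> 270
    RT 270: heading 270 -> 0
    -- iteration 4/4 --
    LT 180: heading 0 -> 180
    RT 270: heading 180 -> 270
  ]
]
FD 18: (14,0) -> (14,-18) [heading=270, draw]
LT 270: heading 270 -> 180
Final: pos=(14,-18), heading=180, 6 segment(s) drawn

Segment endpoints: x in {0, 14, 14, 14, 29}, y in {-18, 0, 0, 15, 15}
xmin=0, ymin=-18, xmax=29, ymax=15

Answer: 0 -18 29 15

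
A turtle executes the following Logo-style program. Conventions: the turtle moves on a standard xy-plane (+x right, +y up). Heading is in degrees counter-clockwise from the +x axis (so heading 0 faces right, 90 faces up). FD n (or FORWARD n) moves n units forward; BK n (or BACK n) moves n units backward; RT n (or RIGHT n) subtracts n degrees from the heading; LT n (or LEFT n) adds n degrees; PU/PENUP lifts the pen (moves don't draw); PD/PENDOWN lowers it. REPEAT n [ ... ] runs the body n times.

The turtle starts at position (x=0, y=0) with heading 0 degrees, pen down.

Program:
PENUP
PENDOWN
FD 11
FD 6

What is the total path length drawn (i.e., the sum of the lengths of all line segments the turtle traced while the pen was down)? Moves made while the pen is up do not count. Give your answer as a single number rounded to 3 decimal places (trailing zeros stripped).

Answer: 17

Derivation:
Executing turtle program step by step:
Start: pos=(0,0), heading=0, pen down
PU: pen up
PD: pen down
FD 11: (0,0) -> (11,0) [heading=0, draw]
FD 6: (11,0) -> (17,0) [heading=0, draw]
Final: pos=(17,0), heading=0, 2 segment(s) drawn

Segment lengths:
  seg 1: (0,0) -> (11,0), length = 11
  seg 2: (11,0) -> (17,0), length = 6
Total = 17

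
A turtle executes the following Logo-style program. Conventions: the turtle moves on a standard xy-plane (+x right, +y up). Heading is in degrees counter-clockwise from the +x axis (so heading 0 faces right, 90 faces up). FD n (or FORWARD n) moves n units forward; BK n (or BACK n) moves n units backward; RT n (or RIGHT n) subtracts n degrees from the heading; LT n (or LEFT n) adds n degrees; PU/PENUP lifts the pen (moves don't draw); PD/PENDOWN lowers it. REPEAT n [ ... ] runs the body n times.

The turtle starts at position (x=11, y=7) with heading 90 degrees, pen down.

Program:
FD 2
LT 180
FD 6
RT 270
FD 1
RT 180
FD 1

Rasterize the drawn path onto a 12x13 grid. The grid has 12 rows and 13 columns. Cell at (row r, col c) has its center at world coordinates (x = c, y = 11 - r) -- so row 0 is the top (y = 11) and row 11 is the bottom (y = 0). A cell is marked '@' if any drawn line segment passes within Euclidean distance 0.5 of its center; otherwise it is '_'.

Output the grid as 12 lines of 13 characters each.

Segment 0: (11,7) -> (11,9)
Segment 1: (11,9) -> (11,3)
Segment 2: (11,3) -> (12,3)
Segment 3: (12,3) -> (11,3)

Answer: _____________
_____________
___________@_
___________@_
___________@_
___________@_
___________@_
___________@_
___________@@
_____________
_____________
_____________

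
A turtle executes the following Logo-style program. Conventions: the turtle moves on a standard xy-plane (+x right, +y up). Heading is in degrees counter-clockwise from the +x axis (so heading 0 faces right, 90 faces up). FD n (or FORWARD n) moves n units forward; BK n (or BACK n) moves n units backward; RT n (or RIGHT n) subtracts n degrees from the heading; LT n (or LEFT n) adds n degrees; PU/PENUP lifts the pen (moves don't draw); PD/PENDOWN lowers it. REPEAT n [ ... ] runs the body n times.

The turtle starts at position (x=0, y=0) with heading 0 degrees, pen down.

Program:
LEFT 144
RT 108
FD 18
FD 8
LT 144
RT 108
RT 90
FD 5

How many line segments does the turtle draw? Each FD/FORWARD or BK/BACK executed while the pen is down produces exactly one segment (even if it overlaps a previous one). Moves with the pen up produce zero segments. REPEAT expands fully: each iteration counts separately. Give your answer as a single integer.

Executing turtle program step by step:
Start: pos=(0,0), heading=0, pen down
LT 144: heading 0 -> 144
RT 108: heading 144 -> 36
FD 18: (0,0) -> (14.562,10.58) [heading=36, draw]
FD 8: (14.562,10.58) -> (21.034,15.282) [heading=36, draw]
LT 144: heading 36 -> 180
RT 108: heading 180 -> 72
RT 90: heading 72 -> 342
FD 5: (21.034,15.282) -> (25.79,13.737) [heading=342, draw]
Final: pos=(25.79,13.737), heading=342, 3 segment(s) drawn
Segments drawn: 3

Answer: 3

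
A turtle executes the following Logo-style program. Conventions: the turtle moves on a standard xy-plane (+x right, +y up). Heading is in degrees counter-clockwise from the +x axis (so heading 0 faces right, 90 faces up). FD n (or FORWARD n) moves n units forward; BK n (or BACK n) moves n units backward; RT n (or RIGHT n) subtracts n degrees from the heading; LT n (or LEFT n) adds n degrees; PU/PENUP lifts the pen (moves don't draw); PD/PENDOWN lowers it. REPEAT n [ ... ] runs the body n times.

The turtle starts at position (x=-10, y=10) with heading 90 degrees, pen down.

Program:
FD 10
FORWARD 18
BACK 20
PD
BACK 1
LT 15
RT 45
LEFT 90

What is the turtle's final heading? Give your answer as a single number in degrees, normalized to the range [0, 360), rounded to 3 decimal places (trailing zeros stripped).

Executing turtle program step by step:
Start: pos=(-10,10), heading=90, pen down
FD 10: (-10,10) -> (-10,20) [heading=90, draw]
FD 18: (-10,20) -> (-10,38) [heading=90, draw]
BK 20: (-10,38) -> (-10,18) [heading=90, draw]
PD: pen down
BK 1: (-10,18) -> (-10,17) [heading=90, draw]
LT 15: heading 90 -> 105
RT 45: heading 105 -> 60
LT 90: heading 60 -> 150
Final: pos=(-10,17), heading=150, 4 segment(s) drawn

Answer: 150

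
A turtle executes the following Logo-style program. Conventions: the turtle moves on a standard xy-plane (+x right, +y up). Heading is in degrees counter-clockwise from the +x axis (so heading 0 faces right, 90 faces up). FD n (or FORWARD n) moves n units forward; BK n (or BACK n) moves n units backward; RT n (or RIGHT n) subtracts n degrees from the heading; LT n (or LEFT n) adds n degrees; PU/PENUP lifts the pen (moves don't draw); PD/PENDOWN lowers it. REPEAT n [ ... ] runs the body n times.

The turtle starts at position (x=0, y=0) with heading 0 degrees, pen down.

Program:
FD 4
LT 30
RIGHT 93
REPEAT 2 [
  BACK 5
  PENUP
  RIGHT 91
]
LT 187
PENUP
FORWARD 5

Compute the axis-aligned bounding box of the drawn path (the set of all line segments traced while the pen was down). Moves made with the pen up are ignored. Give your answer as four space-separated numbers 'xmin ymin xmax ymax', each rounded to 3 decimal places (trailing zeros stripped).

Answer: 0 0 4 4.455

Derivation:
Executing turtle program step by step:
Start: pos=(0,0), heading=0, pen down
FD 4: (0,0) -> (4,0) [heading=0, draw]
LT 30: heading 0 -> 30
RT 93: heading 30 -> 297
REPEAT 2 [
  -- iteration 1/2 --
  BK 5: (4,0) -> (1.73,4.455) [heading=297, draw]
  PU: pen up
  RT 91: heading 297 -> 206
  -- iteration 2/2 --
  BK 5: (1.73,4.455) -> (6.224,6.647) [heading=206, move]
  PU: pen up
  RT 91: heading 206 -> 115
]
LT 187: heading 115 -> 302
PU: pen up
FD 5: (6.224,6.647) -> (8.874,2.407) [heading=302, move]
Final: pos=(8.874,2.407), heading=302, 2 segment(s) drawn

Segment endpoints: x in {0, 1.73, 4}, y in {0, 4.455}
xmin=0, ymin=0, xmax=4, ymax=4.455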